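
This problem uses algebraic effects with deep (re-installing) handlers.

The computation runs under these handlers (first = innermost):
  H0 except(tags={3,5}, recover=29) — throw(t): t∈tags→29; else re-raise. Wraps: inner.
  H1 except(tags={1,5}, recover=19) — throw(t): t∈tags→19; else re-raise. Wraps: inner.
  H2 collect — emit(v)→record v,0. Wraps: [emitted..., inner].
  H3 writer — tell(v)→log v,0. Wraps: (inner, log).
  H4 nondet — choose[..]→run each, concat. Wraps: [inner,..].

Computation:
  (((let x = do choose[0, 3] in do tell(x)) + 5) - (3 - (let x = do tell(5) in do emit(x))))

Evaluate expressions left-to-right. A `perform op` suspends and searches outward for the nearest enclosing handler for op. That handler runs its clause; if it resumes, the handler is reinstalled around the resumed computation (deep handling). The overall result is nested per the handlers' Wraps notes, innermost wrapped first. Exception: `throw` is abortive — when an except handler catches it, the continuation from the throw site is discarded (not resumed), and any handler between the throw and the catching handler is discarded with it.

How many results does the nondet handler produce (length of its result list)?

Answer: 2

Evaluation trace:
choose[0, 3] @ H4
  branch[0] choose=0:
    tell(0) @ H3 ⇒ log+=0
    tell(5) @ H3 ⇒ log+=5
    emit(0) @ H2 ⇒ out+=0
    H0 returns 2
    H1 returns 2
    H2 returns [0, 2]
    H3 returns ([0, 2], (0, 5))
    H4 returns [([0, 2], (0, 5))]
  branch[1] choose=3:
    tell(3) @ H3 ⇒ log+=3
    tell(5) @ H3 ⇒ log+=5
    emit(0) @ H2 ⇒ out+=0
    H0 returns 2
    H1 returns 2
    H2 returns [0, 2]
    H3 returns ([0, 2], (3, 5))
    H4 returns [([0, 2], (3, 5))]
= [([0, 2], (0, 5)), ([0, 2], (3, 5))]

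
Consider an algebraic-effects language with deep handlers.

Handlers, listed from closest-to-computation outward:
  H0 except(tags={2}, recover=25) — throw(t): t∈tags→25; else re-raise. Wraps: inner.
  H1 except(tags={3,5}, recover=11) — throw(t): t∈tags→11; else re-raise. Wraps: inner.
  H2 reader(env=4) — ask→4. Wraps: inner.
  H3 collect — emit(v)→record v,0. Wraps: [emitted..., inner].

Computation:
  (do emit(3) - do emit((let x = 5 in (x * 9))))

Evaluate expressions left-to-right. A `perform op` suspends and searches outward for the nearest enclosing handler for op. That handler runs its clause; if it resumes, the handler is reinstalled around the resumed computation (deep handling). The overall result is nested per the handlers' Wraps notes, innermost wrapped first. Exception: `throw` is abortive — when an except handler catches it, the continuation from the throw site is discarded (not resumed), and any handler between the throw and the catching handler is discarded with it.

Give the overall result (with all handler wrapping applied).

Answer: [3, 45, 0]

Working:
emit(3) @ H3 ⇒ out+=3
emit(45) @ H3 ⇒ out+=45
H0 returns 0
H1 returns 0
H2 returns 0
H3 returns [3, 45, 0]
= [3, 45, 0]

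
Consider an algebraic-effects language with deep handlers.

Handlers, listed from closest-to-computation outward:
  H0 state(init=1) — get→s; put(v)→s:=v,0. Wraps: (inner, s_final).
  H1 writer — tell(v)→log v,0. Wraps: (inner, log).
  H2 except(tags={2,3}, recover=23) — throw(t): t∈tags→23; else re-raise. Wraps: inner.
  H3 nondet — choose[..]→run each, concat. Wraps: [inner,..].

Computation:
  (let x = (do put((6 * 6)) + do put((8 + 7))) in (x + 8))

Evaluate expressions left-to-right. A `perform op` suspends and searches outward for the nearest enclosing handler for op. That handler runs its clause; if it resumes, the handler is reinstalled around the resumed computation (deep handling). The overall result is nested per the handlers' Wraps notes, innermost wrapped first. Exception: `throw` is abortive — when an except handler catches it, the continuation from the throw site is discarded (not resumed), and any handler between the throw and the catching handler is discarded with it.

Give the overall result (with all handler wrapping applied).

Step-by-step:
put(36) @ H0 ⇒ s:=36
put(15) @ H0 ⇒ s:=15
H0 returns (8, 15)
H1 returns ((8, 15), ())
H2 returns ((8, 15), ())
H3 returns [((8, 15), ())]
= [((8, 15), ())]

Answer: [((8, 15), ())]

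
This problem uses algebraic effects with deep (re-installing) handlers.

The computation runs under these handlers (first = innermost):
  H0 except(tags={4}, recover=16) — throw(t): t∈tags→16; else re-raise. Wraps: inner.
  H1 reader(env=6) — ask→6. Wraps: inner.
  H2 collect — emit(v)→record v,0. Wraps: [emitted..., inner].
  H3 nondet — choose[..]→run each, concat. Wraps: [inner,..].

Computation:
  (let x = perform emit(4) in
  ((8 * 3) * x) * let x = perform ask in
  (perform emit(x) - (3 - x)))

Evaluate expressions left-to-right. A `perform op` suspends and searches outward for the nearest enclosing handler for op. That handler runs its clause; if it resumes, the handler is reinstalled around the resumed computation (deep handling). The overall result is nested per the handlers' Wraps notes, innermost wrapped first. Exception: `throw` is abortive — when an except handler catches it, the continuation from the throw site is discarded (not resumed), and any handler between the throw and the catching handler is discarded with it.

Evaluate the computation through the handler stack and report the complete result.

Step-by-step:
emit(4) @ H2 ⇒ out+=4
ask @ H1 ⇒ 6
emit(6) @ H2 ⇒ out+=6
H0 returns 0
H1 returns 0
H2 returns [4, 6, 0]
H3 returns [[4, 6, 0]]
= [[4, 6, 0]]

Answer: [[4, 6, 0]]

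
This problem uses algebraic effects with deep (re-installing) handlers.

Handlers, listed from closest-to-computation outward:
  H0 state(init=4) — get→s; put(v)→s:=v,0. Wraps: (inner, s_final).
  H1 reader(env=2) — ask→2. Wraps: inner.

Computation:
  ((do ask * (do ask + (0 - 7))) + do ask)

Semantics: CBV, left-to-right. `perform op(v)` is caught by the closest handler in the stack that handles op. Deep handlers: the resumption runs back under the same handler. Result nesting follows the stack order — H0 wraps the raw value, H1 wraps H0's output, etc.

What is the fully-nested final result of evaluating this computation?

Step-by-step:
ask @ H1 ⇒ 2
ask @ H1 ⇒ 2
ask @ H1 ⇒ 2
H0 returns (-8, 4)
H1 returns (-8, 4)
= (-8, 4)

Answer: (-8, 4)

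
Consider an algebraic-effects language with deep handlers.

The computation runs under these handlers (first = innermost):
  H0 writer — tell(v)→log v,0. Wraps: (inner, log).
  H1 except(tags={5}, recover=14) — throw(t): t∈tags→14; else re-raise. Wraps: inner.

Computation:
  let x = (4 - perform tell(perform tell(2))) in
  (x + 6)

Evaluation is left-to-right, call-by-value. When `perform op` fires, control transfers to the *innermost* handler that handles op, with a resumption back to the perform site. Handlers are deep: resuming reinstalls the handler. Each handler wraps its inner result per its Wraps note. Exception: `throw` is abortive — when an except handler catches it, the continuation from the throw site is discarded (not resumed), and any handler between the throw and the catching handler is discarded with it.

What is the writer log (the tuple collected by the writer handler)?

Answer: (2, 0)

Step-by-step:
tell(2) @ H0 ⇒ log+=2
tell(0) @ H0 ⇒ log+=0
H0 returns (10, (2, 0))
H1 returns (10, (2, 0))
= (10, (2, 0))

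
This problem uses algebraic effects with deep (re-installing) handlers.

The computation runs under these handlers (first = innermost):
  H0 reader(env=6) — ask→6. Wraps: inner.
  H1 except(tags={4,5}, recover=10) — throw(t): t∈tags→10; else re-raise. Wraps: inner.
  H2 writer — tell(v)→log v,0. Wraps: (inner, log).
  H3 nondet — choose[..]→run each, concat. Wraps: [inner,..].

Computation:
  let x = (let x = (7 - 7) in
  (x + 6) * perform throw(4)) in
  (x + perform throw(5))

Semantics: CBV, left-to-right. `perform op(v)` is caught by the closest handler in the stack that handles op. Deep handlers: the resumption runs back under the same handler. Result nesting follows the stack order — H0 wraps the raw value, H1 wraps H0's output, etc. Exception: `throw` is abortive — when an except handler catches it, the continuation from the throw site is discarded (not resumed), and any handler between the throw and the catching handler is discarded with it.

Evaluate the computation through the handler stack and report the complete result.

Answer: [(10, ())]

Working:
throw(4) @ H1 caught ⇒ 10
H2 returns (10, ())
H3 returns [(10, ())]
= [(10, ())]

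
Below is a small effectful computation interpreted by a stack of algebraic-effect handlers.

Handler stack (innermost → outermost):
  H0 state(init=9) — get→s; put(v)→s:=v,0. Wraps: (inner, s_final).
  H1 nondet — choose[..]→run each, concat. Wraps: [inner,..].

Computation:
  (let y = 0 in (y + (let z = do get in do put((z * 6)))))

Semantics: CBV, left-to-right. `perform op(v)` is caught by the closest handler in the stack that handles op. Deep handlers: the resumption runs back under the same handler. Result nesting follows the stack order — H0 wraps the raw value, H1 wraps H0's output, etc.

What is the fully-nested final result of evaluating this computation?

Answer: [(0, 54)]

Evaluation trace:
get @ H0 ⇒ 9
put(54) @ H0 ⇒ s:=54
H0 returns (0, 54)
H1 returns [(0, 54)]
= [(0, 54)]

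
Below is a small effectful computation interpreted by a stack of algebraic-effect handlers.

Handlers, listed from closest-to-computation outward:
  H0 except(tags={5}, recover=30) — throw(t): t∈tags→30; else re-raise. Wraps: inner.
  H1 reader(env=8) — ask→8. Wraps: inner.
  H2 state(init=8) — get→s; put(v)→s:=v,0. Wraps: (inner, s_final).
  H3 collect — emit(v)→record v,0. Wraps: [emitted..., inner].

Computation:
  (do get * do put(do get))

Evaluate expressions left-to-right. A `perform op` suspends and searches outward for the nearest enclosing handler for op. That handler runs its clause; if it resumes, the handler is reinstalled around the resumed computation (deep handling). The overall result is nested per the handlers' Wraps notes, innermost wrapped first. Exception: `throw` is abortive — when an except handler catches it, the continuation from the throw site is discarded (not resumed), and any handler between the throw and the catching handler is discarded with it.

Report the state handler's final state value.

Answer: 8

Evaluation trace:
get @ H2 ⇒ 8
get @ H2 ⇒ 8
put(8) @ H2 ⇒ s:=8
H0 returns 0
H1 returns 0
H2 returns (0, 8)
H3 returns [(0, 8)]
= [(0, 8)]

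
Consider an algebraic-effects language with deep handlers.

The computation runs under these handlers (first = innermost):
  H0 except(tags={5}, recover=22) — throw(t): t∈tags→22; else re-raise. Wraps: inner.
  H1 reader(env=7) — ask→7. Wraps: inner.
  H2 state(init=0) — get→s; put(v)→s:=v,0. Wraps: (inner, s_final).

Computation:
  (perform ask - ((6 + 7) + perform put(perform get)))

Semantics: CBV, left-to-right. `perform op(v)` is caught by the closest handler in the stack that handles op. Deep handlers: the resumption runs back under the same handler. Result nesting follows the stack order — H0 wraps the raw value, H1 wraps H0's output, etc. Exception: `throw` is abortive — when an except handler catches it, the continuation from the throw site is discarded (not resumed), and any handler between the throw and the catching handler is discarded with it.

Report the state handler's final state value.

Answer: 0

Working:
ask @ H1 ⇒ 7
get @ H2 ⇒ 0
put(0) @ H2 ⇒ s:=0
H0 returns -6
H1 returns -6
H2 returns (-6, 0)
= (-6, 0)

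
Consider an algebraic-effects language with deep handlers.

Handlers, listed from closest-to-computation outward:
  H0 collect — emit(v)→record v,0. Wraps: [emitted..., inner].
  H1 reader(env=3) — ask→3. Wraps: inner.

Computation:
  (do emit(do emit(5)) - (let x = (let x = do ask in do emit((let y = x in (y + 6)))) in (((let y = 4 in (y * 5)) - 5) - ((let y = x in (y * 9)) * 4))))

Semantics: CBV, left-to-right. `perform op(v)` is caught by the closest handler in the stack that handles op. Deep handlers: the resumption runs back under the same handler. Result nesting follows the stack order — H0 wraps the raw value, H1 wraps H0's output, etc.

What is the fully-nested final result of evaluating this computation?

Answer: [5, 0, 9, -15]

Working:
emit(5) @ H0 ⇒ out+=5
emit(0) @ H0 ⇒ out+=0
ask @ H1 ⇒ 3
emit(9) @ H0 ⇒ out+=9
H0 returns [5, 0, 9, -15]
H1 returns [5, 0, 9, -15]
= [5, 0, 9, -15]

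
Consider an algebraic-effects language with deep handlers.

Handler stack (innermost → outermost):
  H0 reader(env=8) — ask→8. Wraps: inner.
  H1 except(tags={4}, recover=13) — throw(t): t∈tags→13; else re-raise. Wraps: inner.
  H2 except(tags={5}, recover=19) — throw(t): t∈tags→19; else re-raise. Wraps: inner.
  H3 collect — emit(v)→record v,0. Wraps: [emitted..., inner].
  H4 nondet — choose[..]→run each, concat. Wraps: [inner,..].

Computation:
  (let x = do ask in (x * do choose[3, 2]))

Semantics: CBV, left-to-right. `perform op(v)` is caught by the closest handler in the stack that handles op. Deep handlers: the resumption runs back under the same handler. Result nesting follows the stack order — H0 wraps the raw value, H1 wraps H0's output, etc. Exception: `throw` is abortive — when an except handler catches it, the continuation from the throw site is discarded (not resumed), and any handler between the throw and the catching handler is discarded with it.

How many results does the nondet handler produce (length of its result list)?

Step-by-step:
ask @ H0 ⇒ 8
choose[3, 2] @ H4
  branch[0] choose=3:
    H0 returns 24
    H1 returns 24
    H2 returns 24
    H3 returns [24]
    H4 returns [[24]]
  branch[1] choose=2:
    H0 returns 16
    H1 returns 16
    H2 returns 16
    H3 returns [16]
    H4 returns [[16]]
= [[24], [16]]

Answer: 2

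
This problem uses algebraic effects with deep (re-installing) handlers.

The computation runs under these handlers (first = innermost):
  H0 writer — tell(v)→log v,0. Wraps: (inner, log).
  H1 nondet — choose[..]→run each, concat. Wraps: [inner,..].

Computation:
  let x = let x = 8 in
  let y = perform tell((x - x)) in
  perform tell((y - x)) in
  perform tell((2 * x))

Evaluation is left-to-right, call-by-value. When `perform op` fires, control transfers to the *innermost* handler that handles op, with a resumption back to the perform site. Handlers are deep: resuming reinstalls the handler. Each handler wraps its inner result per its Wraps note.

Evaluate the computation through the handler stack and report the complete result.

Step-by-step:
tell(0) @ H0 ⇒ log+=0
tell(-8) @ H0 ⇒ log+=-8
tell(0) @ H0 ⇒ log+=0
H0 returns (0, (0, -8, 0))
H1 returns [(0, (0, -8, 0))]
= [(0, (0, -8, 0))]

Answer: [(0, (0, -8, 0))]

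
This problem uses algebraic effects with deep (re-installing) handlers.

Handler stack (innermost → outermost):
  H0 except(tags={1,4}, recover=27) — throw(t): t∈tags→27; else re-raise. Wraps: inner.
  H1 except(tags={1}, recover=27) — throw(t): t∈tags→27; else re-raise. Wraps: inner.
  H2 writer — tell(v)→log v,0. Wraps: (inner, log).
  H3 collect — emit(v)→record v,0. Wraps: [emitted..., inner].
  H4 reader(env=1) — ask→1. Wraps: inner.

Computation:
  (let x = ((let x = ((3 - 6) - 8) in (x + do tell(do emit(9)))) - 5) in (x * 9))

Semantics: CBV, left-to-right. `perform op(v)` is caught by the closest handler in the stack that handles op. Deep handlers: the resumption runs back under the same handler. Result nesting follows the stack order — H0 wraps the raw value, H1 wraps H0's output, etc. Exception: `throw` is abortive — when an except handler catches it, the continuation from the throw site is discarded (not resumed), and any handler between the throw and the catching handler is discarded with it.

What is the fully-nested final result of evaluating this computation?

Evaluation trace:
emit(9) @ H3 ⇒ out+=9
tell(0) @ H2 ⇒ log+=0
H0 returns -144
H1 returns -144
H2 returns (-144, (0))
H3 returns [9, (-144, (0))]
H4 returns [9, (-144, (0))]
= [9, (-144, (0))]

Answer: [9, (-144, (0))]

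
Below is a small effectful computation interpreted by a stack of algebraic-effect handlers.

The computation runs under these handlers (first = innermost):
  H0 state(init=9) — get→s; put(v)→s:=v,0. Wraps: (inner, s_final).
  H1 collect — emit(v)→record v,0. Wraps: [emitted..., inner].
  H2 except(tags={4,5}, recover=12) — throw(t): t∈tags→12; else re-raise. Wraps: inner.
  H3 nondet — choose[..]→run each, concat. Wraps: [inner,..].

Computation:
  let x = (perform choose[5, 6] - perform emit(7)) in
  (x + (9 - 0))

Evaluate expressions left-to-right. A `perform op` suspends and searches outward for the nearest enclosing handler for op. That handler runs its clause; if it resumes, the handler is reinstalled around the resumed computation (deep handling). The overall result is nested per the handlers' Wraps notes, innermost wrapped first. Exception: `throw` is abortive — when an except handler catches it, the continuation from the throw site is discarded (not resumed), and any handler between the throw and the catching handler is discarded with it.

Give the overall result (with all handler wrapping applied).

Working:
choose[5, 6] @ H3
  branch[0] choose=5:
    emit(7) @ H1 ⇒ out+=7
    H0 returns (14, 9)
    H1 returns [7, (14, 9)]
    H2 returns [7, (14, 9)]
    H3 returns [[7, (14, 9)]]
  branch[1] choose=6:
    emit(7) @ H1 ⇒ out+=7
    H0 returns (15, 9)
    H1 returns [7, (15, 9)]
    H2 returns [7, (15, 9)]
    H3 returns [[7, (15, 9)]]
= [[7, (14, 9)], [7, (15, 9)]]

Answer: [[7, (14, 9)], [7, (15, 9)]]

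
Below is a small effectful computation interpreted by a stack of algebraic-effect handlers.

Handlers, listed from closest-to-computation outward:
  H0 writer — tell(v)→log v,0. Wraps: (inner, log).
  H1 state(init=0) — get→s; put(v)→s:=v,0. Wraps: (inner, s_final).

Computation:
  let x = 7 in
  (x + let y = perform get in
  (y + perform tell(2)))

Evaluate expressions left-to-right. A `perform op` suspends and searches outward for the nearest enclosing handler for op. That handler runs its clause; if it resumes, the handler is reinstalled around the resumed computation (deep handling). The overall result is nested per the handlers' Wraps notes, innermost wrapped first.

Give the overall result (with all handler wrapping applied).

Step-by-step:
get @ H1 ⇒ 0
tell(2) @ H0 ⇒ log+=2
H0 returns (7, (2))
H1 returns ((7, (2)), 0)
= ((7, (2)), 0)

Answer: ((7, (2)), 0)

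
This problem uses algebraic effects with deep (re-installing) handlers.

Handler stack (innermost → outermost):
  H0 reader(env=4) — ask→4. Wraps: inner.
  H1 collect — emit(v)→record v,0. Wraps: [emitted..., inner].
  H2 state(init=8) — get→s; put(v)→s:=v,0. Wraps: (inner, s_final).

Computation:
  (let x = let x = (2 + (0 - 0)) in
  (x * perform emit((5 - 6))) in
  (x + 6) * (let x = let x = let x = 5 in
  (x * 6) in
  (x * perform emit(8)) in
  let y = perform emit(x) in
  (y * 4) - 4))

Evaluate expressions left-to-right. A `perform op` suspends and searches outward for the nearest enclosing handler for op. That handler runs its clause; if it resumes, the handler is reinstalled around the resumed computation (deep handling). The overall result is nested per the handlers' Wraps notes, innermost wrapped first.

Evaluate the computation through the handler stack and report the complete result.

Evaluation trace:
emit(-1) @ H1 ⇒ out+=-1
emit(8) @ H1 ⇒ out+=8
emit(0) @ H1 ⇒ out+=0
H0 returns -24
H1 returns [-1, 8, 0, -24]
H2 returns ([-1, 8, 0, -24], 8)
= ([-1, 8, 0, -24], 8)

Answer: ([-1, 8, 0, -24], 8)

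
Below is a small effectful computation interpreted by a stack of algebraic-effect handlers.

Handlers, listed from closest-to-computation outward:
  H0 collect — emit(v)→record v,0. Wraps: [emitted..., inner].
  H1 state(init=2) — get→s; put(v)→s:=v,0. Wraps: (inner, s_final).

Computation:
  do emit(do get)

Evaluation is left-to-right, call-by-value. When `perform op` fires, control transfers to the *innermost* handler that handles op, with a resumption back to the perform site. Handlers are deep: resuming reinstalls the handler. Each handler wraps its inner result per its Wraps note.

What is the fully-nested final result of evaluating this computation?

Working:
get @ H1 ⇒ 2
emit(2) @ H0 ⇒ out+=2
H0 returns [2, 0]
H1 returns ([2, 0], 2)
= ([2, 0], 2)

Answer: ([2, 0], 2)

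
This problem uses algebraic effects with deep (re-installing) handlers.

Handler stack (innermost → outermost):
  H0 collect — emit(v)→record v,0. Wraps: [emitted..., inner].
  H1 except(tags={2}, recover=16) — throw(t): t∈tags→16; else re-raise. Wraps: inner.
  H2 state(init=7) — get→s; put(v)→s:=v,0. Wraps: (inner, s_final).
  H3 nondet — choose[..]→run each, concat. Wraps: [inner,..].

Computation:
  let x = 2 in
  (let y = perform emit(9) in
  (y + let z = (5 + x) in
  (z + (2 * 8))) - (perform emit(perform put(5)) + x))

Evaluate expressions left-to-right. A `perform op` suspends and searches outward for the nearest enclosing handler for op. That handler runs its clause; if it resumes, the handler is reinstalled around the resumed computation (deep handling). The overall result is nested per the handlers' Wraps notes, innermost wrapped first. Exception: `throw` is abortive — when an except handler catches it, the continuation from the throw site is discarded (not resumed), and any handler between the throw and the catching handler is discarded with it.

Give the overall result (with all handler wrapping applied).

Evaluation trace:
emit(9) @ H0 ⇒ out+=9
put(5) @ H2 ⇒ s:=5
emit(0) @ H0 ⇒ out+=0
H0 returns [9, 0, 21]
H1 returns [9, 0, 21]
H2 returns ([9, 0, 21], 5)
H3 returns [([9, 0, 21], 5)]
= [([9, 0, 21], 5)]

Answer: [([9, 0, 21], 5)]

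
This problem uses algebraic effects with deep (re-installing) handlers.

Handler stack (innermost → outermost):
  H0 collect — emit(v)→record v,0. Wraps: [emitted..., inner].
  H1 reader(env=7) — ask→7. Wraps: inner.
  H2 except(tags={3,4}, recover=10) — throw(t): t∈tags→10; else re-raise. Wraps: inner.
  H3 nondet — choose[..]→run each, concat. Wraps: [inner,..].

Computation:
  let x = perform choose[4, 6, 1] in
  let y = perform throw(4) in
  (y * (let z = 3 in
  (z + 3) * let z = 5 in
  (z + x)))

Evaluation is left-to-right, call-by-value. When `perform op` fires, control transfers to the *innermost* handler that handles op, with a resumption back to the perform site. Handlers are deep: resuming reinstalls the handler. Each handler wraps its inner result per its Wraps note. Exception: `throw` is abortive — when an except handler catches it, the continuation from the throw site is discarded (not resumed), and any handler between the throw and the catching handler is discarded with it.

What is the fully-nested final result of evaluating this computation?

Answer: [10, 10, 10]

Step-by-step:
choose[4, 6, 1] @ H3
  branch[0] choose=4:
    throw(4) @ H2 caught ⇒ 10
    H3 returns [10]
  branch[1] choose=6:
    throw(4) @ H2 caught ⇒ 10
    H3 returns [10]
  branch[2] choose=1:
    throw(4) @ H2 caught ⇒ 10
    H3 returns [10]
= [10, 10, 10]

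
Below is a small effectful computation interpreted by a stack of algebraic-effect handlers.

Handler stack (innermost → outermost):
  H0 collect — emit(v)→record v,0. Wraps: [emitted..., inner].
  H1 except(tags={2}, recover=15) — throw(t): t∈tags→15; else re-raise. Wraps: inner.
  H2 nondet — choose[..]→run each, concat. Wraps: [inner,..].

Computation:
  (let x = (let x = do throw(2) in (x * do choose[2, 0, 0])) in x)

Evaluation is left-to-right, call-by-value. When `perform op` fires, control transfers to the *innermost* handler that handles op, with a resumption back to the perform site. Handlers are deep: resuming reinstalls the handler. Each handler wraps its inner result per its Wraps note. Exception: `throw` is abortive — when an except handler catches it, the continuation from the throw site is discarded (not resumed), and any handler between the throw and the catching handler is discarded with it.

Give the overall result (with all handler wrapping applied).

Answer: [15]

Evaluation trace:
throw(2) @ H1 caught ⇒ 15
H2 returns [15]
= [15]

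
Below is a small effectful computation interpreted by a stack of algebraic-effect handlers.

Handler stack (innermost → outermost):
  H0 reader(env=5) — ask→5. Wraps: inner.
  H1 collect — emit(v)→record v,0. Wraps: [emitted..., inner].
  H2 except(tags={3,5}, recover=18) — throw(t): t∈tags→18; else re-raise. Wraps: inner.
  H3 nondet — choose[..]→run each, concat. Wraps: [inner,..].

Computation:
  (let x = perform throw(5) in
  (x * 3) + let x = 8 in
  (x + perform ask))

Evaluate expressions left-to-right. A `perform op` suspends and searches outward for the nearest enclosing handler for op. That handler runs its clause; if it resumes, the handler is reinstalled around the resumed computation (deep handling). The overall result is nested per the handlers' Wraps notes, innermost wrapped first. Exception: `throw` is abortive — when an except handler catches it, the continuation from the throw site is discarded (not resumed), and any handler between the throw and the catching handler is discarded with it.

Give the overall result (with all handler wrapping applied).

Answer: [18]

Evaluation trace:
throw(5) @ H2 caught ⇒ 18
H3 returns [18]
= [18]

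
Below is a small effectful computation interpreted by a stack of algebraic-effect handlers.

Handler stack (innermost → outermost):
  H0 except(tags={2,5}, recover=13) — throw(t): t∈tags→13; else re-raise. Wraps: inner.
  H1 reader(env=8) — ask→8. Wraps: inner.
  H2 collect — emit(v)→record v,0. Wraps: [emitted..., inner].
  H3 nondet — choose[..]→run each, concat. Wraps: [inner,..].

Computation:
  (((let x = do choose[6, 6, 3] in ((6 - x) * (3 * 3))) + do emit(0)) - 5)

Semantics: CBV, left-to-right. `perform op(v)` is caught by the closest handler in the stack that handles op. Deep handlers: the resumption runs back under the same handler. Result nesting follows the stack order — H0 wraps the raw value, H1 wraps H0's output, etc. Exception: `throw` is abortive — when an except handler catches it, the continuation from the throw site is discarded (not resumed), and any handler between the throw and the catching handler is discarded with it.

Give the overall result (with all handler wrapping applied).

Answer: [[0, -5], [0, -5], [0, 22]]

Evaluation trace:
choose[6, 6, 3] @ H3
  branch[0] choose=6:
    emit(0) @ H2 ⇒ out+=0
    H0 returns -5
    H1 returns -5
    H2 returns [0, -5]
    H3 returns [[0, -5]]
  branch[1] choose=6:
    emit(0) @ H2 ⇒ out+=0
    H0 returns -5
    H1 returns -5
    H2 returns [0, -5]
    H3 returns [[0, -5]]
  branch[2] choose=3:
    emit(0) @ H2 ⇒ out+=0
    H0 returns 22
    H1 returns 22
    H2 returns [0, 22]
    H3 returns [[0, 22]]
= [[0, -5], [0, -5], [0, 22]]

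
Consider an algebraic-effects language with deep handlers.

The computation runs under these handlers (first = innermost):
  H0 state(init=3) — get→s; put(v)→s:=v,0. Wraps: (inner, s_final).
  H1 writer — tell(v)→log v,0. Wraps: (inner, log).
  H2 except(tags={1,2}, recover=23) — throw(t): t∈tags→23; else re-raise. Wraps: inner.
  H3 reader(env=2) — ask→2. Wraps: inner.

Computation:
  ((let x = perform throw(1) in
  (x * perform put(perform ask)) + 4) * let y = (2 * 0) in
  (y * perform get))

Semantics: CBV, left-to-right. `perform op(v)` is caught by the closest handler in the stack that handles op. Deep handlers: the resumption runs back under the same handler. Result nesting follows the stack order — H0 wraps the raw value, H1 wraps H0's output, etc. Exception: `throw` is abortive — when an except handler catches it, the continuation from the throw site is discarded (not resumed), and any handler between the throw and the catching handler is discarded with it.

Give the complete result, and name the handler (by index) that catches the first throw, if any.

Answer: 23 ; first throw caught by: H2

Step-by-step:
throw(1) @ H2 caught ⇒ 23
H3 returns 23
= 23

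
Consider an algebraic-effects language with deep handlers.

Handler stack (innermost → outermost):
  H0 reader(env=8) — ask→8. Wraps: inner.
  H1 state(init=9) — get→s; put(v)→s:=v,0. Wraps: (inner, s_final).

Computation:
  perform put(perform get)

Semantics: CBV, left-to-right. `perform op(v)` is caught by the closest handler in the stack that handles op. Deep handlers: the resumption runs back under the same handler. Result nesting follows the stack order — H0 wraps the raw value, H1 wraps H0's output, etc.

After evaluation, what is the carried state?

Answer: 9

Evaluation trace:
get @ H1 ⇒ 9
put(9) @ H1 ⇒ s:=9
H0 returns 0
H1 returns (0, 9)
= (0, 9)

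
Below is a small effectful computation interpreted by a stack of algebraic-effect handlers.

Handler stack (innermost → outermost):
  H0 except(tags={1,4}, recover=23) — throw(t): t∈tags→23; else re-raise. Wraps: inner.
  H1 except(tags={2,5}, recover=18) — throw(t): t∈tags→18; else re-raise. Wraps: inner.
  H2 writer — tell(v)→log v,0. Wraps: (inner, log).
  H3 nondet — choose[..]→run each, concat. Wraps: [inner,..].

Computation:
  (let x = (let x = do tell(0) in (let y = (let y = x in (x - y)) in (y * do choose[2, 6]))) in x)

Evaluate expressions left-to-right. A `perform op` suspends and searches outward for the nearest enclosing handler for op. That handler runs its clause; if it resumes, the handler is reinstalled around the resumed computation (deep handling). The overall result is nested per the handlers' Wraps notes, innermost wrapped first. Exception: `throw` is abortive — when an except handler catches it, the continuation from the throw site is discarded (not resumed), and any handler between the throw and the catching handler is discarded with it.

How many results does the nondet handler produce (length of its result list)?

Working:
tell(0) @ H2 ⇒ log+=0
choose[2, 6] @ H3
  branch[0] choose=2:
    H0 returns 0
    H1 returns 0
    H2 returns (0, (0))
    H3 returns [(0, (0))]
  branch[1] choose=6:
    H0 returns 0
    H1 returns 0
    H2 returns (0, (0))
    H3 returns [(0, (0))]
= [(0, (0)), (0, (0))]

Answer: 2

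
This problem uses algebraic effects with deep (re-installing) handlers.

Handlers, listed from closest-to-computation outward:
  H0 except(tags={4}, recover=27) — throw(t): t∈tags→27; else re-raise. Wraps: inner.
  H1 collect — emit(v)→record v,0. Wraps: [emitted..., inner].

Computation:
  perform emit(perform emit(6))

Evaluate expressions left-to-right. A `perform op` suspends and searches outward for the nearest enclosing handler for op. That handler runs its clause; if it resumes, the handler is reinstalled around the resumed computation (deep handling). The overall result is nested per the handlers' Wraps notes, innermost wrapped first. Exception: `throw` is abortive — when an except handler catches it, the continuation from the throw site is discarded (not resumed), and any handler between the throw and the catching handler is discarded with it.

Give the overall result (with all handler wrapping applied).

Answer: [6, 0, 0]

Working:
emit(6) @ H1 ⇒ out+=6
emit(0) @ H1 ⇒ out+=0
H0 returns 0
H1 returns [6, 0, 0]
= [6, 0, 0]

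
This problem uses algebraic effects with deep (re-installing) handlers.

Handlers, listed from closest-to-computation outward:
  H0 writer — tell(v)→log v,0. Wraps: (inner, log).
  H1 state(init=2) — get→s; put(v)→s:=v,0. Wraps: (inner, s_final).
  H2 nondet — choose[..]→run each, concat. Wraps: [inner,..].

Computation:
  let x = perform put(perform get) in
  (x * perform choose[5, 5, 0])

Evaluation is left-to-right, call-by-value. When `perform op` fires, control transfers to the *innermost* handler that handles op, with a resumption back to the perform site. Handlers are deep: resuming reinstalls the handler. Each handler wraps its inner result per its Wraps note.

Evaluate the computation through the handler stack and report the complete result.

Working:
get @ H1 ⇒ 2
put(2) @ H1 ⇒ s:=2
choose[5, 5, 0] @ H2
  branch[0] choose=5:
    H0 returns (0, ())
    H1 returns ((0, ()), 2)
    H2 returns [((0, ()), 2)]
  branch[1] choose=5:
    H0 returns (0, ())
    H1 returns ((0, ()), 2)
    H2 returns [((0, ()), 2)]
  branch[2] choose=0:
    H0 returns (0, ())
    H1 returns ((0, ()), 2)
    H2 returns [((0, ()), 2)]
= [((0, ()), 2), ((0, ()), 2), ((0, ()), 2)]

Answer: [((0, ()), 2), ((0, ()), 2), ((0, ()), 2)]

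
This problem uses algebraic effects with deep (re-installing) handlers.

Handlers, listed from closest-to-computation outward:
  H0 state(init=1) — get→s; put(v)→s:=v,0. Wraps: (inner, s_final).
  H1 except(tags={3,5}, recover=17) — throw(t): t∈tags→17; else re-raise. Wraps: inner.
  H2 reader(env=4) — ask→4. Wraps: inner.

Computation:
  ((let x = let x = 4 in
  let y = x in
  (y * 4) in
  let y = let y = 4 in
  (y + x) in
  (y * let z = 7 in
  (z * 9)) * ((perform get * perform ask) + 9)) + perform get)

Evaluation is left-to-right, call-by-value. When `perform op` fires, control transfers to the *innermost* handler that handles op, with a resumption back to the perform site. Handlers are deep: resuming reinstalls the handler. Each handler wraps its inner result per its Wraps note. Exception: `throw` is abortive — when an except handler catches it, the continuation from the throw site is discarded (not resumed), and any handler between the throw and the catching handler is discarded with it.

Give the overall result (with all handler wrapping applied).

Answer: (16381, 1)

Evaluation trace:
get @ H0 ⇒ 1
ask @ H2 ⇒ 4
get @ H0 ⇒ 1
H0 returns (16381, 1)
H1 returns (16381, 1)
H2 returns (16381, 1)
= (16381, 1)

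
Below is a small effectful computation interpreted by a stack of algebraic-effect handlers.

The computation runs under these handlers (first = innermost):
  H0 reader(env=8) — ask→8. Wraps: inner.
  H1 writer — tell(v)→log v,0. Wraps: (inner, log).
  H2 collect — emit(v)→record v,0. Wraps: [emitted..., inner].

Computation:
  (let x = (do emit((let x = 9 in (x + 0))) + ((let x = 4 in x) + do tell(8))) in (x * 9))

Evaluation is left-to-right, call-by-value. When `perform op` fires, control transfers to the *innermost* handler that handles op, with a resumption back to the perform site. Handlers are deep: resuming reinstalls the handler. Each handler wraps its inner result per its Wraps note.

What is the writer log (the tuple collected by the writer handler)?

Evaluation trace:
emit(9) @ H2 ⇒ out+=9
tell(8) @ H1 ⇒ log+=8
H0 returns 36
H1 returns (36, (8))
H2 returns [9, (36, (8))]
= [9, (36, (8))]

Answer: (8)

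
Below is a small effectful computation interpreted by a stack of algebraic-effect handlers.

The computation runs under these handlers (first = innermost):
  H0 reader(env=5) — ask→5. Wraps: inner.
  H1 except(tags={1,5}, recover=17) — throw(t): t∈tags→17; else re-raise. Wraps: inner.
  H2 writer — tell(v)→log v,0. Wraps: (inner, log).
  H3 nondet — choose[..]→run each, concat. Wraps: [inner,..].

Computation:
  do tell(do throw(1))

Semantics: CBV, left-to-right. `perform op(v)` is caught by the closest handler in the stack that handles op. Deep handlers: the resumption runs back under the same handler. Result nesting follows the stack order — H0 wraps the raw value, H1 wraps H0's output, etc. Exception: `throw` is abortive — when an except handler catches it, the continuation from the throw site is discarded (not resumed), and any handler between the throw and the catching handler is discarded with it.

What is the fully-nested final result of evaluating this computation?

Answer: [(17, ())]

Evaluation trace:
throw(1) @ H1 caught ⇒ 17
H2 returns (17, ())
H3 returns [(17, ())]
= [(17, ())]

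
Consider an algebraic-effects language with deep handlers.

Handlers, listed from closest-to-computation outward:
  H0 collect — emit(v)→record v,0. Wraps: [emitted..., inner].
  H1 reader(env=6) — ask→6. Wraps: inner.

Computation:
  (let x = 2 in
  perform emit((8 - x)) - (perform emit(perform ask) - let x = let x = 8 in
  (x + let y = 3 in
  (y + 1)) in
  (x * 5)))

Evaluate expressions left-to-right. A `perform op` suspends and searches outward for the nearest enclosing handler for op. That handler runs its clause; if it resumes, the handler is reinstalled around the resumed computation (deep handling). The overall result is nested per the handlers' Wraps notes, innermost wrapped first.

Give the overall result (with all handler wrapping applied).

Evaluation trace:
emit(6) @ H0 ⇒ out+=6
ask @ H1 ⇒ 6
emit(6) @ H0 ⇒ out+=6
H0 returns [6, 6, 60]
H1 returns [6, 6, 60]
= [6, 6, 60]

Answer: [6, 6, 60]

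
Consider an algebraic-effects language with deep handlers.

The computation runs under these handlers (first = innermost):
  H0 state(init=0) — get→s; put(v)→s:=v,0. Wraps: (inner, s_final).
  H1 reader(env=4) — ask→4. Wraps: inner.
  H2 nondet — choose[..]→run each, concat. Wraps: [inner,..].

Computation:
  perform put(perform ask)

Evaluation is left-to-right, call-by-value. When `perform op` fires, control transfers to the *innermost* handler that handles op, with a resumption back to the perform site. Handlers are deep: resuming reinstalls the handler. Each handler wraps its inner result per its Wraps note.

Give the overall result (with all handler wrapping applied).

Answer: [(0, 4)]

Step-by-step:
ask @ H1 ⇒ 4
put(4) @ H0 ⇒ s:=4
H0 returns (0, 4)
H1 returns (0, 4)
H2 returns [(0, 4)]
= [(0, 4)]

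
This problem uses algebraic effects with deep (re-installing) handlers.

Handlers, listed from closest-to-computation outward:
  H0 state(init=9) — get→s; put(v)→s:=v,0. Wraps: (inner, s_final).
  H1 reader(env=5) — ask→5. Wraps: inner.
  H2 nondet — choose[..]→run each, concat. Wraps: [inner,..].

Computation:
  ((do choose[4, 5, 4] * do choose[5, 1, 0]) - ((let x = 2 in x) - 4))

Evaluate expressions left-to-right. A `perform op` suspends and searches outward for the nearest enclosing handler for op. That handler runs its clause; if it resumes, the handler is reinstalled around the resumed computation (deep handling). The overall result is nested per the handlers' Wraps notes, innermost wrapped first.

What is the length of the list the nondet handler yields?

Working:
choose[4, 5, 4] @ H2
  branch[0] choose=4:
    choose[5, 1, 0] @ H2
      branch[0] choose=5:
        H0 returns (22, 9)
        H1 returns (22, 9)
        H2 returns [(22, 9)]
      branch[1] choose=1:
        H0 returns (6, 9)
        H1 returns (6, 9)
        H2 returns [(6, 9)]
      branch[2] choose=0:
        H0 returns (2, 9)
        H1 returns (2, 9)
        H2 returns [(2, 9)]
  branch[1] choose=5:
    choose[5, 1, 0] @ H2
      branch[0] choose=5:
        H0 returns (27, 9)
        H1 returns (27, 9)
        H2 returns [(27, 9)]
      branch[1] choose=1:
        H0 returns (7, 9)
        H1 returns (7, 9)
        H2 returns [(7, 9)]
      branch[2] choose=0:
        H0 returns (2, 9)
        H1 returns (2, 9)
        H2 returns [(2, 9)]
  branch[2] choose=4:
    choose[5, 1, 0] @ H2
      branch[0] choose=5:
        H0 returns (22, 9)
        H1 returns (22, 9)
        H2 returns [(22, 9)]
      branch[1] choose=1:
        H0 returns (6, 9)
        H1 returns (6, 9)
        H2 returns [(6, 9)]
      branch[2] choose=0:
        H0 returns (2, 9)
        H1 returns (2, 9)
        H2 returns [(2, 9)]
= [(22, 9), (6, 9), (2, 9), (27, 9), (7, 9), (2, 9), (22, 9), (6, 9), (2, 9)]

Answer: 9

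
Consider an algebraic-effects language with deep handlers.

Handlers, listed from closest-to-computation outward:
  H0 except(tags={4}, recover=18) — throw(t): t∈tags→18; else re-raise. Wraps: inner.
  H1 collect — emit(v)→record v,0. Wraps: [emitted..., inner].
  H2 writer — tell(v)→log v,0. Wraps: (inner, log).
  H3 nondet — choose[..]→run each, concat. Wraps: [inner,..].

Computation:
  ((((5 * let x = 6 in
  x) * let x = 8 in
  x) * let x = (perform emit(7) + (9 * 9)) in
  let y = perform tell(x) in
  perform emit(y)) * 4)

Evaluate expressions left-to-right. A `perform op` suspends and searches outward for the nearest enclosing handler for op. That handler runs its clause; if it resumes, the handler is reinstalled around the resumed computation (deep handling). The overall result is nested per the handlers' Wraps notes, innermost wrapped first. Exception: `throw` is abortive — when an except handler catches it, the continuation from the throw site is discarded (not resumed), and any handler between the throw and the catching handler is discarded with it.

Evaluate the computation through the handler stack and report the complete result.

Step-by-step:
emit(7) @ H1 ⇒ out+=7
tell(81) @ H2 ⇒ log+=81
emit(0) @ H1 ⇒ out+=0
H0 returns 0
H1 returns [7, 0, 0]
H2 returns ([7, 0, 0], (81))
H3 returns [([7, 0, 0], (81))]
= [([7, 0, 0], (81))]

Answer: [([7, 0, 0], (81))]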